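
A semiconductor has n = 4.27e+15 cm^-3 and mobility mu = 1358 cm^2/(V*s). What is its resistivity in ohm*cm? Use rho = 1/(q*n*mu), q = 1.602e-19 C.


Step 1: sigma = q * n * mu = 1.602e-19 * 4.27e+15 * 1358 = 9.28945e-01 S/cm
Step 2: rho = 1 / sigma = 1 / 9.28945e-01 = 1.076 ohm*cm

1.076


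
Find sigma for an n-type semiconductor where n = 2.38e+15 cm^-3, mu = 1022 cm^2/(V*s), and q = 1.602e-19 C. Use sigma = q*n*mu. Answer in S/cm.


Step 1: sigma = q * n * mu
Step 2: sigma = 1.602e-19 * 2.38e+15 * 1022
Step 3: sigma = 3.897e-01 S/cm

3.897e-01


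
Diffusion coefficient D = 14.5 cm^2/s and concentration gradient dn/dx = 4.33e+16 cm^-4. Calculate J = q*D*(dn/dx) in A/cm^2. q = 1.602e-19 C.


Step 1: J = q * D * (dn/dx)
Step 2: J = 1.602e-19 * 14.5 * 4.33e+16
Step 3: J = 1.01e-01 A/cm^2

1.01e-01


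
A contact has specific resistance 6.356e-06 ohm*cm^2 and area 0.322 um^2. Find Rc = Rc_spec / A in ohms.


Step 1: Convert area to cm^2: 0.322 um^2 = 3.2200e-09 cm^2
Step 2: Rc = Rc_spec / A = 6.356e-06 / 3.2200e-09
Step 3: Rc = 1.97e+03 ohms

1.97e+03


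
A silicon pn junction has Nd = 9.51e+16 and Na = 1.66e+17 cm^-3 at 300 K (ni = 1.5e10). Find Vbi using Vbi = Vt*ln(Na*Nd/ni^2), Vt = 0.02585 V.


Step 1: Compute Na*Nd/ni^2 = 1.66e+17 * 9.51e+16 / (1.5e10)^2 = 7.0163e+13
Step 2: ln(7.0163e+13) = 31.8818
Step 3: Vbi = 0.02585 * 31.8818 = 0.824 V

0.824


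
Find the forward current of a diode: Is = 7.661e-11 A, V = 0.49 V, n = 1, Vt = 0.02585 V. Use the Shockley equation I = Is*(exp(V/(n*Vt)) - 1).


Step 1: V/(n*Vt) = 0.49/(1*0.02585) = 18.9555
Step 2: exp(18.9555) = 1.7071e+08
Step 3: I = 7.661e-11 * (1.7071e+08 - 1) = 1.31e-02 A

1.31e-02


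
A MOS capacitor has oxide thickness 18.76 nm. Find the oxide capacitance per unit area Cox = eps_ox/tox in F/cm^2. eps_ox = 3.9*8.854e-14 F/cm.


Step 1: eps_ox = 3.9 * 8.854e-14 = 3.45306e-13 F/cm
Step 2: tox in cm = 18.76 nm * 1e-7 = 1.8760e-06 cm
Step 3: Cox = 3.45306e-13 / 1.8760e-06 = 1.84e-07 F/cm^2

1.84e-07


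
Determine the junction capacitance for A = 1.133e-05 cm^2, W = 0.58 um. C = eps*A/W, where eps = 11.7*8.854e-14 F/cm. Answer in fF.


Step 1: eps_Si = 11.7 * 8.854e-14 = 1.035918e-12 F/cm
Step 2: W in cm = 0.58 * 1e-4 = 5.80e-05 cm
Step 3: C = 1.035918e-12 * 1.133e-05 / 5.80e-05 = 2.023612e-13 F
Step 4: C = 202.36 fF

202.36


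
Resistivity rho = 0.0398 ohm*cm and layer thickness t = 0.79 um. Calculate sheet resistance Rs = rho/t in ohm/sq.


Step 1: Convert thickness to cm: t = 0.79 um = 7.9000e-05 cm
Step 2: Rs = rho / t = 0.0398 / 7.9000e-05
Step 3: Rs = 503.8 ohm/sq

503.8


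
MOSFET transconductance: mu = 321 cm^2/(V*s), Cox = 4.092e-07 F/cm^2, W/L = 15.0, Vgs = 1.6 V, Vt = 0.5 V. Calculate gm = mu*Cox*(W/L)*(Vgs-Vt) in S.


Step 1: Vov = Vgs - Vt = 1.6 - 0.5 = 1.1 V
Step 2: gm = mu * Cox * (W/L) * Vov
Step 3: gm = 321 * 4.092e-07 * 15.0 * 1.1 = 2.17e-03 S

2.17e-03


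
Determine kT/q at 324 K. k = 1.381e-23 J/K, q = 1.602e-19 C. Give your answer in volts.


Step 1: kT = 1.381e-23 * 324 = 4.47444e-21 J
Step 2: Vt = kT/q = 4.47444e-21 / 1.602e-19
Step 3: Vt = 0.02793 V

0.02793


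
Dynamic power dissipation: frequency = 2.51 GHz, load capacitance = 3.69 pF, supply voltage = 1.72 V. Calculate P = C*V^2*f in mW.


Step 1: V^2 = 1.72^2 = 2.9584 V^2
Step 2: P = C*V^2*f = 3.69e-12 F * 2.9584 * 2.51e9 Hz
Step 3: P = 2.740040496e-02 W
Step 4: P = 27.4 mW

27.4


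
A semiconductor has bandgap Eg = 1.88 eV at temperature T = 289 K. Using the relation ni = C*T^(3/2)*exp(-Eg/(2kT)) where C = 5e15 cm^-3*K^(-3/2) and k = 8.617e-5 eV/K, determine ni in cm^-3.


Step 1: Compute kT = 8.617e-5 * 289 = 0.02490313 eV
Step 2: Exponent = -Eg/(2kT) = -1.88/(2*0.02490313) = -37.74626
Step 3: T^(3/2) = 289^1.5 = 4913.00
Step 4: ni = 5e15 * 4913.00 * exp(-37.74626) = 9.94e+02 cm^-3

9.94e+02


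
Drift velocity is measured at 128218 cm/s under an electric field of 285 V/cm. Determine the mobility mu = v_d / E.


Step 1: mu = v_d / E
Step 2: mu = 128218 / 285
Step 3: mu = 449.89 cm^2/(V*s)

449.89


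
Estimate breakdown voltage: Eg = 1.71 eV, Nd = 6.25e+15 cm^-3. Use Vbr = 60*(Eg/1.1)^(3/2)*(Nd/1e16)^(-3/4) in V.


Step 1: Eg/1.1 = 1.71/1.1 = 1.554545
Step 2: (Eg/1.1)^1.5 = 1.554545^1.5 = 1.938228
Step 3: (Nd/1e16)^(-0.75) = (0.625)^(-0.75) = 1.422624
Step 4: Vbr = 60 * 1.938228 * 1.422624 = 165.4 V

165.4


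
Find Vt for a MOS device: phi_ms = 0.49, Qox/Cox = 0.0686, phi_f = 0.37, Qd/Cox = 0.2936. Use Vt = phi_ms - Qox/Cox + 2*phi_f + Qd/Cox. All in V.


Step 1: Vt = phi_ms - Qox/Cox + 2*phi_f + Qd/Cox
Step 2: Vt = 0.49 - 0.0686 + 2*0.37 + 0.2936
Step 3: Vt = 0.49 - 0.0686 + 0.74 + 0.2936
Step 4: Vt = 1.455 V

1.455


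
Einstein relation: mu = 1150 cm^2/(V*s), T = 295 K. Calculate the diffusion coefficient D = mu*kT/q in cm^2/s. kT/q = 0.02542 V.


Step 1: D = mu * (kT/q)
Step 2: D = 1150 * 0.02542
Step 3: D = 29.23 cm^2/s

29.23


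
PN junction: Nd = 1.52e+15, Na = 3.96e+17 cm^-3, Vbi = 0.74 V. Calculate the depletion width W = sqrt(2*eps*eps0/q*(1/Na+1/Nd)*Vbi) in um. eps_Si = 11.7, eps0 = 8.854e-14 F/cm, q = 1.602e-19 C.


Step 1: 1/Na + 1/Nd = 1/3.96e+17 + 1/1.52e+15 = 6.60420e-16
Step 2: 2*eps*eps0/q = 2*11.7*8.854e-14/1.602e-19 = 1.293281e+07
Step 3: W^2 = 1.293281e+07 * 6.60420e-16 * 0.74 = 6.32040e-09
Step 4: W = sqrt(6.32040e-09) = 7.950e-05 cm = 0.795 um

0.795


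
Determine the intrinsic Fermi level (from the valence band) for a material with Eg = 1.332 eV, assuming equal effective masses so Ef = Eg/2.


Step 1: For an intrinsic semiconductor, the Fermi level sits at midgap.
Step 2: Ef = Eg / 2 = 1.332 / 2 = 0.666 eV

0.666


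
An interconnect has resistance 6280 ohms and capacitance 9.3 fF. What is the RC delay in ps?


Step 1: tau = R * C
Step 2: tau = 6280 * 9.3 fF = 6280 * 9.3e-15 F
Step 3: tau = 5.8404e-11 s = 58.404 ps

58.404


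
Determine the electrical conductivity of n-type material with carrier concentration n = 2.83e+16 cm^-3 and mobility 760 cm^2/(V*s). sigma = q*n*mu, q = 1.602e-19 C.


Step 1: sigma = q * n * mu
Step 2: sigma = 1.602e-19 * 2.83e+16 * 760
Step 3: sigma = 3.446e+00 S/cm

3.446e+00


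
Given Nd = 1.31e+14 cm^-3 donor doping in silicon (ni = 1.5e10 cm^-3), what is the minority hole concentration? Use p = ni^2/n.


Step 1: Since Nd >> ni, n ≈ Nd = 1.31e+14 cm^-3
Step 2: p = ni^2 / n = (1.5e10)^2 / 1.31e+14
Step 3: p = 2.25e20 / 1.31e+14 = 1.72e+06 cm^-3

1.72e+06


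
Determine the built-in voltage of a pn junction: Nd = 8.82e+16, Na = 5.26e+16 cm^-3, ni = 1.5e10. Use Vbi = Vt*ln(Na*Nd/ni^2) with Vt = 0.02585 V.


Step 1: Compute Na*Nd/ni^2 = 5.26e+16 * 8.82e+16 / (1.5e10)^2 = 2.0619e+13
Step 2: ln(2.0619e+13) = 30.6572
Step 3: Vbi = 0.02585 * 30.6572 = 0.792 V

0.792


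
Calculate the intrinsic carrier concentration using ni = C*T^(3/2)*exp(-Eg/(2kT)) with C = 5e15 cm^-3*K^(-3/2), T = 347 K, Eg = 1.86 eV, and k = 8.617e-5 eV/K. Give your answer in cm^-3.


Step 1: Compute kT = 8.617e-5 * 347 = 0.02990099 eV
Step 2: Exponent = -Eg/(2kT) = -1.86/(2*0.02990099) = -31.10265
Step 3: T^(3/2) = 347^1.5 = 6463.89
Step 4: ni = 5e15 * 6463.89 * exp(-31.10265) = 1.00e+06 cm^-3

1.00e+06


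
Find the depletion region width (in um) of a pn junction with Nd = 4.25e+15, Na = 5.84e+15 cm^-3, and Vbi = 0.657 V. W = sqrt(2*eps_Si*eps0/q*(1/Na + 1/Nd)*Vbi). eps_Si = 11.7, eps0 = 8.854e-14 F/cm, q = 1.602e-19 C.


Step 1: 1/Na + 1/Nd = 1/5.84e+15 + 1/4.25e+15 = 4.06527e-16
Step 2: 2*eps*eps0/q = 2*11.7*8.854e-14/1.602e-19 = 1.293281e+07
Step 3: W^2 = 1.293281e+07 * 4.06527e-16 * 0.657 = 3.45420e-09
Step 4: W = sqrt(3.45420e-09) = 5.877e-05 cm = 0.5877 um

0.5877


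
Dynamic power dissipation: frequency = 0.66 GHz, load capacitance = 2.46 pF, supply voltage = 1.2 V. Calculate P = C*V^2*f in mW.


Step 1: V^2 = 1.2^2 = 1.44 V^2
Step 2: P = C*V^2*f = 2.46e-12 F * 1.44 * 0.66e9 Hz
Step 3: P = 2.337984e-03 W
Step 4: P = 2.338 mW

2.338


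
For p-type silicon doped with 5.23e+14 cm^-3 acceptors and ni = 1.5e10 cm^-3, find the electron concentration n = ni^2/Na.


Step 1: Majority hole concentration p ≈ Na = 5.23e+14 cm^-3
Step 2: n = ni^2 / Na = (1.5e10)^2 / 5.23e+14
Step 3: n = 4.30e+05 cm^-3

4.30e+05


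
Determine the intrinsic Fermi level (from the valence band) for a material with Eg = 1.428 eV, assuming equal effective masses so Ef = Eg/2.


Step 1: For an intrinsic semiconductor, the Fermi level sits at midgap.
Step 2: Ef = Eg / 2 = 1.428 / 2 = 0.714 eV

0.714


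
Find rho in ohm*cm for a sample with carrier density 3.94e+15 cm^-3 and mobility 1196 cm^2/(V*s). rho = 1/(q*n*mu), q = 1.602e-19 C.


Step 1: sigma = q * n * mu = 1.602e-19 * 3.94e+15 * 1196 = 7.54901e-01 S/cm
Step 2: rho = 1 / sigma = 1 / 7.54901e-01 = 1.325 ohm*cm

1.325


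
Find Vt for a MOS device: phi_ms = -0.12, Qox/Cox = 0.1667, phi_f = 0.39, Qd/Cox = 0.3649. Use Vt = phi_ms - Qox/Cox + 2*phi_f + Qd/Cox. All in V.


Step 1: Vt = phi_ms - Qox/Cox + 2*phi_f + Qd/Cox
Step 2: Vt = -0.12 - 0.1667 + 2*0.39 + 0.3649
Step 3: Vt = -0.12 - 0.1667 + 0.78 + 0.3649
Step 4: Vt = 0.8582 V

0.8582


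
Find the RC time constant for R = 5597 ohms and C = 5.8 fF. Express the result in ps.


Step 1: tau = R * C
Step 2: tau = 5597 * 5.8 fF = 5597 * 5.8e-15 F
Step 3: tau = 3.24626e-11 s = 32.4626 ps

32.4626


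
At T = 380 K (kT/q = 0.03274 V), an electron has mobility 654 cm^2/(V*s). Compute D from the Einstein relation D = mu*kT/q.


Step 1: D = mu * (kT/q)
Step 2: D = 654 * 0.03274
Step 3: D = 21.41 cm^2/s

21.41


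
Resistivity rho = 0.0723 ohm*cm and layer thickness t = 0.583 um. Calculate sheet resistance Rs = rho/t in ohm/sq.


Step 1: Convert thickness to cm: t = 0.583 um = 5.8300e-05 cm
Step 2: Rs = rho / t = 0.0723 / 5.8300e-05
Step 3: Rs = 1240.1 ohm/sq

1240.1


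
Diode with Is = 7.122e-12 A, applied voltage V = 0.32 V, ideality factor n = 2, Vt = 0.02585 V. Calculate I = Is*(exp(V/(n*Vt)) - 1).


Step 1: V/(n*Vt) = 0.32/(2*0.02585) = 6.1896
Step 2: exp(6.1896) = 4.8765e+02
Step 3: I = 7.122e-12 * (4.8765e+02 - 1) = 3.47e-09 A

3.47e-09


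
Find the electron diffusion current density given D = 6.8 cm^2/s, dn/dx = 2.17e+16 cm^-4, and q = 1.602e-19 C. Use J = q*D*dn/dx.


Step 1: J = q * D * (dn/dx)
Step 2: J = 1.602e-19 * 6.8 * 2.17e+16
Step 3: J = 2.36e-02 A/cm^2

2.36e-02


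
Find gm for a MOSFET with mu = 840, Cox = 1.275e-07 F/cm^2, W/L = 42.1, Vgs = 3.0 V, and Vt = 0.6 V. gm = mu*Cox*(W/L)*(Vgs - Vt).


Step 1: Vov = Vgs - Vt = 3.0 - 0.6 = 2.4 V
Step 2: gm = mu * Cox * (W/L) * Vov
Step 3: gm = 840 * 1.275e-07 * 42.1 * 2.4 = 1.08e-02 S

1.08e-02


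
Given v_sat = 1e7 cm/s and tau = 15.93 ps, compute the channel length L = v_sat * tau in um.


Step 1: tau in seconds = 15.93 ps * 1e-12 = 1.5930e-11 s
Step 2: L = v_sat * tau = 1e7 * 1.5930e-11 = 1.5930e-04 cm
Step 3: L in um = 1.5930e-04 * 1e4 = 1.593 um

1.593


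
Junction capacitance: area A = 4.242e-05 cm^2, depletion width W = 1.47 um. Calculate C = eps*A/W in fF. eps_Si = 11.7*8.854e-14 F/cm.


Step 1: eps_Si = 11.7 * 8.854e-14 = 1.035918e-12 F/cm
Step 2: W in cm = 1.47 * 1e-4 = 1.47e-04 cm
Step 3: C = 1.035918e-12 * 4.242e-05 / 1.47e-04 = 2.989363e-13 F
Step 4: C = 298.94 fF

298.94


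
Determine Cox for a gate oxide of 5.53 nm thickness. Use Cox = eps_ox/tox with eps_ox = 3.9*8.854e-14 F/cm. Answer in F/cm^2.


Step 1: eps_ox = 3.9 * 8.854e-14 = 3.45306e-13 F/cm
Step 2: tox in cm = 5.53 nm * 1e-7 = 5.5300e-07 cm
Step 3: Cox = 3.45306e-13 / 5.5300e-07 = 6.24e-07 F/cm^2

6.24e-07


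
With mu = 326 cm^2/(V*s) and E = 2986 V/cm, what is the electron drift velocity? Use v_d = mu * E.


Step 1: v_d = mu * E
Step 2: v_d = 326 * 2986 = 973436
Step 3: v_d = 9.73e+05 cm/s

9.73e+05


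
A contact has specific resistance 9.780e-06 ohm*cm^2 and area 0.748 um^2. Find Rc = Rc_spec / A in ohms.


Step 1: Convert area to cm^2: 0.748 um^2 = 7.4800e-09 cm^2
Step 2: Rc = Rc_spec / A = 9.780e-06 / 7.4800e-09
Step 3: Rc = 1.31e+03 ohms

1.31e+03


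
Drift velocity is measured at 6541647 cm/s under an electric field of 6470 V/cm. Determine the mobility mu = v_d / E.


Step 1: mu = v_d / E
Step 2: mu = 6541647 / 6470
Step 3: mu = 1011.07 cm^2/(V*s)

1011.07


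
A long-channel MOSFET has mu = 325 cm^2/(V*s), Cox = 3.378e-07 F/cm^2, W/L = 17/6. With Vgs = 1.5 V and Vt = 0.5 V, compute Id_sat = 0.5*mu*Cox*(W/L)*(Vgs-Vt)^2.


Step 1: Overdrive voltage Vov = Vgs - Vt = 1.5 - 0.5 = 1.0 V
Step 2: W/L = 17/6 = 2.83333
Step 3: Id = 0.5 * 325 * 3.378e-07 * 2.83333 * 1.0^2
Step 4: Id = 1.56e-04 A

1.56e-04


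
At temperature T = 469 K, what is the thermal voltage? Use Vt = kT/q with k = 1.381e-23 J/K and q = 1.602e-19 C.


Step 1: kT = 1.381e-23 * 469 = 6.47689e-21 J
Step 2: Vt = kT/q = 6.47689e-21 / 1.602e-19
Step 3: Vt = 0.04043 V

0.04043


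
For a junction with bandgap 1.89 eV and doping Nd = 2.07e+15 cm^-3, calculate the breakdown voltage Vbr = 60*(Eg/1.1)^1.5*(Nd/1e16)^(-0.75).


Step 1: Eg/1.1 = 1.89/1.1 = 1.718182
Step 2: (Eg/1.1)^1.5 = 1.718182^1.5 = 2.252183
Step 3: (Nd/1e16)^(-0.75) = (0.207)^(-0.75) = 3.258534
Step 4: Vbr = 60 * 2.252183 * 3.258534 = 440.3 V

440.3


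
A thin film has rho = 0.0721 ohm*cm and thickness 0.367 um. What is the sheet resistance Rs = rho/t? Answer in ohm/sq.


Step 1: Convert thickness to cm: t = 0.367 um = 3.6700e-05 cm
Step 2: Rs = rho / t = 0.0721 / 3.6700e-05
Step 3: Rs = 1964.6 ohm/sq

1964.6


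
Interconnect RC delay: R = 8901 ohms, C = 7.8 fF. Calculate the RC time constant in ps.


Step 1: tau = R * C
Step 2: tau = 8901 * 7.8 fF = 8901 * 7.8e-15 F
Step 3: tau = 6.94278e-11 s = 69.4278 ps

69.4278


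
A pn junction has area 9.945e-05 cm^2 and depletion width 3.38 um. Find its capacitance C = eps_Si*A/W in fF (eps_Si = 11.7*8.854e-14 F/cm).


Step 1: eps_Si = 11.7 * 8.854e-14 = 1.035918e-12 F/cm
Step 2: W in cm = 3.38 * 1e-4 = 3.38e-04 cm
Step 3: C = 1.035918e-12 * 9.945e-05 / 3.38e-04 = 3.047990e-13 F
Step 4: C = 304.8 fF

304.8


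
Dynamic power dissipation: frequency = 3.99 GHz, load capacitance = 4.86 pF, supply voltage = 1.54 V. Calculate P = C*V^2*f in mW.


Step 1: V^2 = 1.54^2 = 2.3716 V^2
Step 2: P = C*V^2*f = 4.86e-12 F * 2.3716 * 3.99e9 Hz
Step 3: P = 4.598864424e-02 W
Step 4: P = 45.989 mW

45.989


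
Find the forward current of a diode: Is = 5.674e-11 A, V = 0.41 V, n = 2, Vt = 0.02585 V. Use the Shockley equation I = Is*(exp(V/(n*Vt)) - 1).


Step 1: V/(n*Vt) = 0.41/(2*0.02585) = 7.9304
Step 2: exp(7.9304) = 2.7805e+03
Step 3: I = 5.674e-11 * (2.7805e+03 - 1) = 1.58e-07 A

1.58e-07


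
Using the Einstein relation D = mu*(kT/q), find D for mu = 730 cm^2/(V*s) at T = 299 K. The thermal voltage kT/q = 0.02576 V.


Step 1: D = mu * (kT/q)
Step 2: D = 730 * 0.02576
Step 3: D = 18.8 cm^2/s

18.8


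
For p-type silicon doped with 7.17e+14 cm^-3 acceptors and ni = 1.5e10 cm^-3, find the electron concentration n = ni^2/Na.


Step 1: Majority hole concentration p ≈ Na = 7.17e+14 cm^-3
Step 2: n = ni^2 / Na = (1.5e10)^2 / 7.17e+14
Step 3: n = 3.14e+05 cm^-3

3.14e+05


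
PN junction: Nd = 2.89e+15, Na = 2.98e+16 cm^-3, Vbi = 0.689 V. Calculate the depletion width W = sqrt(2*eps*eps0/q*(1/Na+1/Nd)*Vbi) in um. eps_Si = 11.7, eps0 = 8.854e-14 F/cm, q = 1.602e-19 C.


Step 1: 1/Na + 1/Nd = 1/2.98e+16 + 1/2.89e+15 = 3.79578e-16
Step 2: 2*eps*eps0/q = 2*11.7*8.854e-14/1.602e-19 = 1.293281e+07
Step 3: W^2 = 1.293281e+07 * 3.79578e-16 * 0.689 = 3.38231e-09
Step 4: W = sqrt(3.38231e-09) = 5.816e-05 cm = 0.5816 um

0.5816


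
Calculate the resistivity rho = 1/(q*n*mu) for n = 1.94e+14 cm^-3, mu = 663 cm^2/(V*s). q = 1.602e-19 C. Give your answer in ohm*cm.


Step 1: sigma = q * n * mu = 1.602e-19 * 1.94e+14 * 663 = 2.06052e-02 S/cm
Step 2: rho = 1 / sigma = 1 / 2.06052e-02 = 48.53 ohm*cm

48.53


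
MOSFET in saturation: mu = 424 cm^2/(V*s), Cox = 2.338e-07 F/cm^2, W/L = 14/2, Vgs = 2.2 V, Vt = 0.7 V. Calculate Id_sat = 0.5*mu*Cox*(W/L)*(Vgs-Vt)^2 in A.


Step 1: Overdrive voltage Vov = Vgs - Vt = 2.2 - 0.7 = 1.5 V
Step 2: W/L = 14/2 = 7
Step 3: Id = 0.5 * 424 * 2.338e-07 * 7 * 1.5^2
Step 4: Id = 7.81e-04 A

7.81e-04


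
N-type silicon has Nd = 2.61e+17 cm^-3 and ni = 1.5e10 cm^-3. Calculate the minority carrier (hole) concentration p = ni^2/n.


Step 1: Since Nd >> ni, n ≈ Nd = 2.61e+17 cm^-3
Step 2: p = ni^2 / n = (1.5e10)^2 / 2.61e+17
Step 3: p = 2.25e20 / 2.61e+17 = 8.62e+02 cm^-3

8.62e+02


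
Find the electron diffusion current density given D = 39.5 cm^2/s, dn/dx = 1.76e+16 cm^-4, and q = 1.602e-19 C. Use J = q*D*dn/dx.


Step 1: J = q * D * (dn/dx)
Step 2: J = 1.602e-19 * 39.5 * 1.76e+16
Step 3: J = 1.11e-01 A/cm^2

1.11e-01


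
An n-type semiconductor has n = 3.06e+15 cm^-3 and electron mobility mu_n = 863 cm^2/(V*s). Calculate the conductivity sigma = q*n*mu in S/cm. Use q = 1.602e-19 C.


Step 1: sigma = q * n * mu
Step 2: sigma = 1.602e-19 * 3.06e+15 * 863
Step 3: sigma = 4.231e-01 S/cm

4.231e-01


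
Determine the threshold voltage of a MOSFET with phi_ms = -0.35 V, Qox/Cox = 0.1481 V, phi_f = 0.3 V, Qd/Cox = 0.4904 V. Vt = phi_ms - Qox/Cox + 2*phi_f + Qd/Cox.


Step 1: Vt = phi_ms - Qox/Cox + 2*phi_f + Qd/Cox
Step 2: Vt = -0.35 - 0.1481 + 2*0.3 + 0.4904
Step 3: Vt = -0.35 - 0.1481 + 0.6 + 0.4904
Step 4: Vt = 0.5923 V

0.5923


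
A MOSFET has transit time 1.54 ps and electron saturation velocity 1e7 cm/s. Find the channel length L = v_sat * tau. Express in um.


Step 1: tau in seconds = 1.54 ps * 1e-12 = 1.5400e-12 s
Step 2: L = v_sat * tau = 1e7 * 1.5400e-12 = 1.5400e-05 cm
Step 3: L in um = 1.5400e-05 * 1e4 = 0.154 um

0.154


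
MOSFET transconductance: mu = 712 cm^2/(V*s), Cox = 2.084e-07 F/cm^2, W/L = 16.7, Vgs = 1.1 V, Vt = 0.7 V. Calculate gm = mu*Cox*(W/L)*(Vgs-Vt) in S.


Step 1: Vov = Vgs - Vt = 1.1 - 0.7 = 0.4 V
Step 2: gm = mu * Cox * (W/L) * Vov
Step 3: gm = 712 * 2.084e-07 * 16.7 * 0.4 = 9.91e-04 S

9.91e-04


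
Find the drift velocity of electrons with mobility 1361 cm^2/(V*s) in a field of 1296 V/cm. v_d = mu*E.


Step 1: v_d = mu * E
Step 2: v_d = 1361 * 1296 = 1763856
Step 3: v_d = 1.76e+06 cm/s

1.76e+06


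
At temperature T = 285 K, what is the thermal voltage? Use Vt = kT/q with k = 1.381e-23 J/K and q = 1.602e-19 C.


Step 1: kT = 1.381e-23 * 285 = 3.93585e-21 J
Step 2: Vt = kT/q = 3.93585e-21 / 1.602e-19
Step 3: Vt = 0.02457 V

0.02457


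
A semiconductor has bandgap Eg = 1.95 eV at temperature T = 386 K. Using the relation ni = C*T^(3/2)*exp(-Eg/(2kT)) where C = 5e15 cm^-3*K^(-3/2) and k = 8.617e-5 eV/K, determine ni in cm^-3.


Step 1: Compute kT = 8.617e-5 * 386 = 0.03326162 eV
Step 2: Exponent = -Eg/(2kT) = -1.95/(2*0.03326162) = -29.31306
Step 3: T^(3/2) = 386^1.5 = 7583.70
Step 4: ni = 5e15 * 7583.70 * exp(-29.31306) = 7.05e+06 cm^-3

7.05e+06


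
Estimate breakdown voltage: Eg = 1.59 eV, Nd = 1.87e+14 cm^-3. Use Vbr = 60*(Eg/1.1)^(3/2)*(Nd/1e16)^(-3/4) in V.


Step 1: Eg/1.1 = 1.59/1.1 = 1.445455
Step 2: (Eg/1.1)^1.5 = 1.445455^1.5 = 1.737828
Step 3: (Nd/1e16)^(-0.75) = (0.0187)^(-0.75) = 19.775105
Step 4: Vbr = 60 * 1.737828 * 19.775105 = 2061.9 V

2061.9


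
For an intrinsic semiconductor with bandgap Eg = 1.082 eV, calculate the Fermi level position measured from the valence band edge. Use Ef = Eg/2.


Step 1: For an intrinsic semiconductor, the Fermi level sits at midgap.
Step 2: Ef = Eg / 2 = 1.082 / 2 = 0.541 eV

0.541


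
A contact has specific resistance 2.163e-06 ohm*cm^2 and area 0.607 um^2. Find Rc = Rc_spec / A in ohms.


Step 1: Convert area to cm^2: 0.607 um^2 = 6.0700e-09 cm^2
Step 2: Rc = Rc_spec / A = 2.163e-06 / 6.0700e-09
Step 3: Rc = 3.56e+02 ohms

3.56e+02


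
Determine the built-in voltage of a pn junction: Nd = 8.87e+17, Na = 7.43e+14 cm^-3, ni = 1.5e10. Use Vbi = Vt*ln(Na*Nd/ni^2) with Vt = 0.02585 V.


Step 1: Compute Na*Nd/ni^2 = 7.43e+14 * 8.87e+17 / (1.5e10)^2 = 2.9291e+12
Step 2: ln(2.9291e+12) = 28.7057
Step 3: Vbi = 0.02585 * 28.7057 = 0.742 V

0.742


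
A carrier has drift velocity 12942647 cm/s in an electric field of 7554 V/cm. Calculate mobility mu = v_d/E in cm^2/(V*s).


Step 1: mu = v_d / E
Step 2: mu = 12942647 / 7554
Step 3: mu = 1713.35 cm^2/(V*s)

1713.35


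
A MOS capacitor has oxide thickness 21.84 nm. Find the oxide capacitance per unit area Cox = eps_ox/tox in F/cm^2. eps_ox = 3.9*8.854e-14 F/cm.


Step 1: eps_ox = 3.9 * 8.854e-14 = 3.45306e-13 F/cm
Step 2: tox in cm = 21.84 nm * 1e-7 = 2.1840e-06 cm
Step 3: Cox = 3.45306e-13 / 2.1840e-06 = 1.58e-07 F/cm^2

1.58e-07


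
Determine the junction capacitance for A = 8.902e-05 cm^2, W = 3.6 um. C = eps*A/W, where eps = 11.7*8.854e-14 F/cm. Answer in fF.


Step 1: eps_Si = 11.7 * 8.854e-14 = 1.035918e-12 F/cm
Step 2: W in cm = 3.6 * 1e-4 = 3.60e-04 cm
Step 3: C = 1.035918e-12 * 8.902e-05 / 3.60e-04 = 2.561595e-13 F
Step 4: C = 256.16 fF

256.16


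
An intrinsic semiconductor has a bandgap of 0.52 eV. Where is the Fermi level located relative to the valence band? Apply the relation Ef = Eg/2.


Step 1: For an intrinsic semiconductor, the Fermi level sits at midgap.
Step 2: Ef = Eg / 2 = 0.52 / 2 = 0.26 eV

0.26


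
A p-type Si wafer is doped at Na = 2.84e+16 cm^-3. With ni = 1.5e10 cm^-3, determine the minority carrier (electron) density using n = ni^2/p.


Step 1: Majority hole concentration p ≈ Na = 2.84e+16 cm^-3
Step 2: n = ni^2 / Na = (1.5e10)^2 / 2.84e+16
Step 3: n = 7.92e+03 cm^-3

7.92e+03


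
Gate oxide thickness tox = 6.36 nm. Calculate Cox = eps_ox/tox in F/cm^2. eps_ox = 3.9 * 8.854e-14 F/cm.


Step 1: eps_ox = 3.9 * 8.854e-14 = 3.45306e-13 F/cm
Step 2: tox in cm = 6.36 nm * 1e-7 = 6.3600e-07 cm
Step 3: Cox = 3.45306e-13 / 6.3600e-07 = 5.43e-07 F/cm^2

5.43e-07


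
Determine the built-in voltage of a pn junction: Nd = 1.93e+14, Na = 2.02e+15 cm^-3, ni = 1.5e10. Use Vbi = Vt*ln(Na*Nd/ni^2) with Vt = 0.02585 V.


Step 1: Compute Na*Nd/ni^2 = 2.02e+15 * 1.93e+14 / (1.5e10)^2 = 1.7327e+09
Step 2: ln(1.7327e+09) = 21.2729
Step 3: Vbi = 0.02585 * 21.2729 = 0.55 V

0.55


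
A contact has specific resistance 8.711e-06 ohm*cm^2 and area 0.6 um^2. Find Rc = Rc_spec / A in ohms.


Step 1: Convert area to cm^2: 0.6 um^2 = 6.0000e-09 cm^2
Step 2: Rc = Rc_spec / A = 8.711e-06 / 6.0000e-09
Step 3: Rc = 1.45e+03 ohms

1.45e+03


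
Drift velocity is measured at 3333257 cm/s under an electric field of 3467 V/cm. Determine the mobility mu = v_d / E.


Step 1: mu = v_d / E
Step 2: mu = 3333257 / 3467
Step 3: mu = 961.42 cm^2/(V*s)

961.42


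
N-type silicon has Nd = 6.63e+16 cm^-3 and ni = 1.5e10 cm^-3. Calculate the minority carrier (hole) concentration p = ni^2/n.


Step 1: Since Nd >> ni, n ≈ Nd = 6.63e+16 cm^-3
Step 2: p = ni^2 / n = (1.5e10)^2 / 6.63e+16
Step 3: p = 2.25e20 / 6.63e+16 = 3.39e+03 cm^-3

3.39e+03


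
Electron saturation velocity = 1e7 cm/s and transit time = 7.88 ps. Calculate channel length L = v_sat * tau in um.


Step 1: tau in seconds = 7.88 ps * 1e-12 = 7.8800e-12 s
Step 2: L = v_sat * tau = 1e7 * 7.8800e-12 = 7.8800e-05 cm
Step 3: L in um = 7.8800e-05 * 1e4 = 0.788 um

0.788


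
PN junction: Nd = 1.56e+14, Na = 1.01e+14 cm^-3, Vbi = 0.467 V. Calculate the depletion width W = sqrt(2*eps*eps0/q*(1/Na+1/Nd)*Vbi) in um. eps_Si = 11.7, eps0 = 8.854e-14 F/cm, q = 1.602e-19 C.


Step 1: 1/Na + 1/Nd = 1/1.01e+14 + 1/1.56e+14 = 1.63112e-14
Step 2: 2*eps*eps0/q = 2*11.7*8.854e-14/1.602e-19 = 1.293281e+07
Step 3: W^2 = 1.293281e+07 * 1.63112e-14 * 0.467 = 9.85135e-08
Step 4: W = sqrt(9.85135e-08) = 3.139e-04 cm = 3.139 um

3.139


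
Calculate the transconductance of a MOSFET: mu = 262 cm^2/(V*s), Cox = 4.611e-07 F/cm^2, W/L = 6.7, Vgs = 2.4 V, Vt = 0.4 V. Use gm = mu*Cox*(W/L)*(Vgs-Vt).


Step 1: Vov = Vgs - Vt = 2.4 - 0.4 = 2.0 V
Step 2: gm = mu * Cox * (W/L) * Vov
Step 3: gm = 262 * 4.611e-07 * 6.7 * 2.0 = 1.62e-03 S

1.62e-03


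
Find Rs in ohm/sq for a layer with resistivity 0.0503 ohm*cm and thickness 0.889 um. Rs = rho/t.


Step 1: Convert thickness to cm: t = 0.889 um = 8.8900e-05 cm
Step 2: Rs = rho / t = 0.0503 / 8.8900e-05
Step 3: Rs = 565.8 ohm/sq

565.8


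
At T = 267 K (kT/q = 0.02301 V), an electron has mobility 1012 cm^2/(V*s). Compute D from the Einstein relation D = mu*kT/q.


Step 1: D = mu * (kT/q)
Step 2: D = 1012 * 0.02301
Step 3: D = 23.29 cm^2/s

23.29


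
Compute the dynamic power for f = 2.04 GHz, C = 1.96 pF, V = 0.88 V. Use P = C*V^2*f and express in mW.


Step 1: V^2 = 0.88^2 = 0.7744 V^2
Step 2: P = C*V^2*f = 1.96e-12 F * 0.7744 * 2.04e9 Hz
Step 3: P = 3.09636096e-03 W
Step 4: P = 3.096 mW

3.096


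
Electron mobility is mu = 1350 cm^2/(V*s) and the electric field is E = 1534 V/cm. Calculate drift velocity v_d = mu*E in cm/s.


Step 1: v_d = mu * E
Step 2: v_d = 1350 * 1534 = 2070900
Step 3: v_d = 2.07e+06 cm/s

2.07e+06


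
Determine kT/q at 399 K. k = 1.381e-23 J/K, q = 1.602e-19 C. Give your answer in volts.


Step 1: kT = 1.381e-23 * 399 = 5.51019e-21 J
Step 2: Vt = kT/q = 5.51019e-21 / 1.602e-19
Step 3: Vt = 0.0344 V

0.0344


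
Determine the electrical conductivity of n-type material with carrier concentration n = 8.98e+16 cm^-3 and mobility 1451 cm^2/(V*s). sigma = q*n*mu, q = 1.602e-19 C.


Step 1: sigma = q * n * mu
Step 2: sigma = 1.602e-19 * 8.98e+16 * 1451
Step 3: sigma = 2.087e+01 S/cm

2.087e+01


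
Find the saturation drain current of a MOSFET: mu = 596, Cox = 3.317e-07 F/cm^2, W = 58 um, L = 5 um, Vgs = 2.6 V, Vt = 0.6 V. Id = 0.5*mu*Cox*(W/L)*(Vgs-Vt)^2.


Step 1: Overdrive voltage Vov = Vgs - Vt = 2.6 - 0.6 = 2.0 V
Step 2: W/L = 58/5 = 11.6
Step 3: Id = 0.5 * 596 * 3.317e-07 * 11.6 * 2.0^2
Step 4: Id = 4.59e-03 A

4.59e-03


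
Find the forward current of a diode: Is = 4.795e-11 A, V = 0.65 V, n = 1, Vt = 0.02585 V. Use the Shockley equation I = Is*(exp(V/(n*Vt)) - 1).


Step 1: V/(n*Vt) = 0.65/(1*0.02585) = 25.1451
Step 2: exp(25.1451) = 8.3249e+10
Step 3: I = 4.795e-11 * (8.3249e+10 - 1) = 3.99e+00 A

3.99e+00


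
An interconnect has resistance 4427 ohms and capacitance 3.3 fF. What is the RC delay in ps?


Step 1: tau = R * C
Step 2: tau = 4427 * 3.3 fF = 4427 * 3.3e-15 F
Step 3: tau = 1.46091e-11 s = 14.6091 ps

14.6091


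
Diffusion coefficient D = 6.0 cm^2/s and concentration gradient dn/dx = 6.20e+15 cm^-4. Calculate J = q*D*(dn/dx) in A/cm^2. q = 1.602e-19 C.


Step 1: J = q * D * (dn/dx)
Step 2: J = 1.602e-19 * 6.0 * 6.20e+15
Step 3: J = 5.96e-03 A/cm^2

5.96e-03


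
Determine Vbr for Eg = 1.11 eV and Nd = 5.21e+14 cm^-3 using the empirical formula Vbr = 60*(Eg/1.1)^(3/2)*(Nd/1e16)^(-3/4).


Step 1: Eg/1.1 = 1.11/1.1 = 1.009091
Step 2: (Eg/1.1)^1.5 = 1.009091^1.5 = 1.013667
Step 3: (Nd/1e16)^(-0.75) = (0.0521)^(-0.75) = 9.170050
Step 4: Vbr = 60 * 1.013667 * 9.170050 = 557.7 V

557.7


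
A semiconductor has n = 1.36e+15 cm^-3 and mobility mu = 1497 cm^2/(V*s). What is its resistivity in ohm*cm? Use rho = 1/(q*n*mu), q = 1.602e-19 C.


Step 1: sigma = q * n * mu = 1.602e-19 * 1.36e+15 * 1497 = 3.26154e-01 S/cm
Step 2: rho = 1 / sigma = 1 / 3.26154e-01 = 3.066 ohm*cm

3.066


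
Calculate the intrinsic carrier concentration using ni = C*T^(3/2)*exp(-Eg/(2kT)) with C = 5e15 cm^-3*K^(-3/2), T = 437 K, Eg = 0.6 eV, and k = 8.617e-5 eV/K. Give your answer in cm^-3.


Step 1: Compute kT = 8.617e-5 * 437 = 0.03765629 eV
Step 2: Exponent = -Eg/(2kT) = -0.6/(2*0.03765629) = -7.96680
Step 3: T^(3/2) = 437^1.5 = 9135.29
Step 4: ni = 5e15 * 9135.29 * exp(-7.96680) = 1.58e+16 cm^-3

1.58e+16


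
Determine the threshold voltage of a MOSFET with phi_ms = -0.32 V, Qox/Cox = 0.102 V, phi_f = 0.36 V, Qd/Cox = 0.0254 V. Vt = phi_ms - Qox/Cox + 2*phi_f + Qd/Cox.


Step 1: Vt = phi_ms - Qox/Cox + 2*phi_f + Qd/Cox
Step 2: Vt = -0.32 - 0.102 + 2*0.36 + 0.0254
Step 3: Vt = -0.32 - 0.102 + 0.72 + 0.0254
Step 4: Vt = 0.3234 V

0.3234


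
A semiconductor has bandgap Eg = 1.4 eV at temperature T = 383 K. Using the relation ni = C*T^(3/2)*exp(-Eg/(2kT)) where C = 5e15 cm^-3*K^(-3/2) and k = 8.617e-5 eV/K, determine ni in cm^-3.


Step 1: Compute kT = 8.617e-5 * 383 = 0.03300311 eV
Step 2: Exponent = -Eg/(2kT) = -1.4/(2*0.03300311) = -21.21012
Step 3: T^(3/2) = 383^1.5 = 7495.46
Step 4: ni = 5e15 * 7495.46 * exp(-21.21012) = 2.30e+10 cm^-3

2.30e+10


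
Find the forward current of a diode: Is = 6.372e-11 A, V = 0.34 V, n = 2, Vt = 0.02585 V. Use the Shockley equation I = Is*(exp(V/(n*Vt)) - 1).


Step 1: V/(n*Vt) = 0.34/(2*0.02585) = 6.5764
Step 2: exp(6.5764) = 7.1795e+02
Step 3: I = 6.372e-11 * (7.1795e+02 - 1) = 4.57e-08 A

4.57e-08


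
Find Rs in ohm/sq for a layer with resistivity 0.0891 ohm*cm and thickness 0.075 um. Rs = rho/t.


Step 1: Convert thickness to cm: t = 0.075 um = 7.5000e-06 cm
Step 2: Rs = rho / t = 0.0891 / 7.5000e-06
Step 3: Rs = 11880.0 ohm/sq

11880.0


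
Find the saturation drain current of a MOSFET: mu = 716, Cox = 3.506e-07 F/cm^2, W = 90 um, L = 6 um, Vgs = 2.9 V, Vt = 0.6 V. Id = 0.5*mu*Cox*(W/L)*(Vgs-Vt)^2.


Step 1: Overdrive voltage Vov = Vgs - Vt = 2.9 - 0.6 = 2.3 V
Step 2: W/L = 90/6 = 15
Step 3: Id = 0.5 * 716 * 3.506e-07 * 15 * 2.3^2
Step 4: Id = 9.96e-03 A

9.96e-03


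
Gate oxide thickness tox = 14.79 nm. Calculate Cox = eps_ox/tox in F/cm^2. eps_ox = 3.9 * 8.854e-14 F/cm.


Step 1: eps_ox = 3.9 * 8.854e-14 = 3.45306e-13 F/cm
Step 2: tox in cm = 14.79 nm * 1e-7 = 1.4790e-06 cm
Step 3: Cox = 3.45306e-13 / 1.4790e-06 = 2.33e-07 F/cm^2

2.33e-07


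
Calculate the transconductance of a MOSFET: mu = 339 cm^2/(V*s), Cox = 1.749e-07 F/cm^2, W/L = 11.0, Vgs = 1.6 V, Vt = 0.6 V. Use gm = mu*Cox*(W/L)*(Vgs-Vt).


Step 1: Vov = Vgs - Vt = 1.6 - 0.6 = 1.0 V
Step 2: gm = mu * Cox * (W/L) * Vov
Step 3: gm = 339 * 1.749e-07 * 11.0 * 1.0 = 6.52e-04 S

6.52e-04


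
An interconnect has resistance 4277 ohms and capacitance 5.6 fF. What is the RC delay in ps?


Step 1: tau = R * C
Step 2: tau = 4277 * 5.6 fF = 4277 * 5.6e-15 F
Step 3: tau = 2.39512e-11 s = 23.9512 ps

23.9512


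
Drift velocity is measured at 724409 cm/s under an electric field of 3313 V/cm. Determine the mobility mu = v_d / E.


Step 1: mu = v_d / E
Step 2: mu = 724409 / 3313
Step 3: mu = 218.66 cm^2/(V*s)

218.66


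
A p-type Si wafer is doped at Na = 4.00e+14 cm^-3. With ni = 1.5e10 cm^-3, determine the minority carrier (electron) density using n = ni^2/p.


Step 1: Majority hole concentration p ≈ Na = 4.00e+14 cm^-3
Step 2: n = ni^2 / Na = (1.5e10)^2 / 4.00e+14
Step 3: n = 5.63e+05 cm^-3

5.63e+05


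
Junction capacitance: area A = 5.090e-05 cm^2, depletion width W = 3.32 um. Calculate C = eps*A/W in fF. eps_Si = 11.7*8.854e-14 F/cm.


Step 1: eps_Si = 11.7 * 8.854e-14 = 1.035918e-12 F/cm
Step 2: W in cm = 3.32 * 1e-4 = 3.32e-04 cm
Step 3: C = 1.035918e-12 * 5.090e-05 / 3.32e-04 = 1.588200e-13 F
Step 4: C = 158.82 fF

158.82


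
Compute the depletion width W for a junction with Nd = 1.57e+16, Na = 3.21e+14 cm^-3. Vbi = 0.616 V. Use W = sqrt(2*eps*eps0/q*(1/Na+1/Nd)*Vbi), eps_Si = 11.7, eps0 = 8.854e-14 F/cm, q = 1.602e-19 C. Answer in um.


Step 1: 1/Na + 1/Nd = 1/3.21e+14 + 1/1.57e+16 = 3.17896e-15
Step 2: 2*eps*eps0/q = 2*11.7*8.854e-14/1.602e-19 = 1.293281e+07
Step 3: W^2 = 1.293281e+07 * 3.17896e-15 * 0.616 = 2.53255e-08
Step 4: W = sqrt(2.53255e-08) = 1.591e-04 cm = 1.591 um

1.591


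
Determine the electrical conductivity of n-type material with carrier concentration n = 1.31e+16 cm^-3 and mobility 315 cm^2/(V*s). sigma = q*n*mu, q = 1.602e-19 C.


Step 1: sigma = q * n * mu
Step 2: sigma = 1.602e-19 * 1.31e+16 * 315
Step 3: sigma = 6.611e-01 S/cm

6.611e-01


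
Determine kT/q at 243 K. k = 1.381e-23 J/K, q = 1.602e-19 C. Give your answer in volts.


Step 1: kT = 1.381e-23 * 243 = 3.35583e-21 J
Step 2: Vt = kT/q = 3.35583e-21 / 1.602e-19
Step 3: Vt = 0.02095 V

0.02095


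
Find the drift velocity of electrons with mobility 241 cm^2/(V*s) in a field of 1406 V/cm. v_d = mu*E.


Step 1: v_d = mu * E
Step 2: v_d = 241 * 1406 = 338846
Step 3: v_d = 3.39e+05 cm/s

3.39e+05


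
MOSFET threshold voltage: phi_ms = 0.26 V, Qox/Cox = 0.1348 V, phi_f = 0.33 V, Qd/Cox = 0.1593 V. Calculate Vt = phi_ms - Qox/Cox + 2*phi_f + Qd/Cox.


Step 1: Vt = phi_ms - Qox/Cox + 2*phi_f + Qd/Cox
Step 2: Vt = 0.26 - 0.1348 + 2*0.33 + 0.1593
Step 3: Vt = 0.26 - 0.1348 + 0.66 + 0.1593
Step 4: Vt = 0.9445 V

0.9445


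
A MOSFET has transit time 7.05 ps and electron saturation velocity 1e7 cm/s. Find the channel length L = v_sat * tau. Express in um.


Step 1: tau in seconds = 7.05 ps * 1e-12 = 7.0500e-12 s
Step 2: L = v_sat * tau = 1e7 * 7.0500e-12 = 7.0500e-05 cm
Step 3: L in um = 7.0500e-05 * 1e4 = 0.705 um

0.705


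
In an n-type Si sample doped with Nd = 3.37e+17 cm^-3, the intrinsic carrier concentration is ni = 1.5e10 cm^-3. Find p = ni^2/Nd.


Step 1: Since Nd >> ni, n ≈ Nd = 3.37e+17 cm^-3
Step 2: p = ni^2 / n = (1.5e10)^2 / 3.37e+17
Step 3: p = 2.25e20 / 3.37e+17 = 6.68e+02 cm^-3

6.68e+02


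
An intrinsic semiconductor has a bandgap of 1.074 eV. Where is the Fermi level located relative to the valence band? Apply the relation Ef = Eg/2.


Step 1: For an intrinsic semiconductor, the Fermi level sits at midgap.
Step 2: Ef = Eg / 2 = 1.074 / 2 = 0.537 eV

0.537


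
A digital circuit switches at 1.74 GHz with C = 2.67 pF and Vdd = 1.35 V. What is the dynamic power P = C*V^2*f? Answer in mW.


Step 1: V^2 = 1.35^2 = 1.8225 V^2
Step 2: P = C*V^2*f = 2.67e-12 F * 1.8225 * 1.74e9 Hz
Step 3: P = 8.4669705e-03 W
Step 4: P = 8.467 mW

8.467


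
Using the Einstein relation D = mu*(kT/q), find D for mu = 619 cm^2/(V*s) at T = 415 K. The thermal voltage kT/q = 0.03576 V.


Step 1: D = mu * (kT/q)
Step 2: D = 619 * 0.03576
Step 3: D = 22.14 cm^2/s

22.14


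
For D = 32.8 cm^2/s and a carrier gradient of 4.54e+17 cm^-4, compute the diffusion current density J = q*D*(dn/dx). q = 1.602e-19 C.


Step 1: J = q * D * (dn/dx)
Step 2: J = 1.602e-19 * 32.8 * 4.54e+17
Step 3: J = 2.39e+00 A/cm^2

2.39e+00


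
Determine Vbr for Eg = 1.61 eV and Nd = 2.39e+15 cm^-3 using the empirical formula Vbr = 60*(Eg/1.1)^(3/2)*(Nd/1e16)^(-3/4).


Step 1: Eg/1.1 = 1.61/1.1 = 1.463636
Step 2: (Eg/1.1)^1.5 = 1.463636^1.5 = 1.770719
Step 3: (Nd/1e16)^(-0.75) = (0.239)^(-0.75) = 2.925510
Step 4: Vbr = 60 * 1.770719 * 2.925510 = 310.8 V

310.8


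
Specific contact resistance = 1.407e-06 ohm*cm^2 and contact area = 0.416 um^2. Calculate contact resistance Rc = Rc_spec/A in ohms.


Step 1: Convert area to cm^2: 0.416 um^2 = 4.1600e-09 cm^2
Step 2: Rc = Rc_spec / A = 1.407e-06 / 4.1600e-09
Step 3: Rc = 3.38e+02 ohms

3.38e+02


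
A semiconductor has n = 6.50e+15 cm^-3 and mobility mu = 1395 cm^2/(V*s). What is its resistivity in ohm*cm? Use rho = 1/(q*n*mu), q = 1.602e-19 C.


Step 1: sigma = q * n * mu = 1.602e-19 * 6.50e+15 * 1395 = 1.45261e+00 S/cm
Step 2: rho = 1 / sigma = 1 / 1.45261e+00 = 0.6884 ohm*cm

0.6884


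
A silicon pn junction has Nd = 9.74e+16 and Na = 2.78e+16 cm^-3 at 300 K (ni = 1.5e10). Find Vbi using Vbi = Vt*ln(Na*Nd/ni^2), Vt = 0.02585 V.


Step 1: Compute Na*Nd/ni^2 = 2.78e+16 * 9.74e+16 / (1.5e10)^2 = 1.2034e+13
Step 2: ln(1.2034e+13) = 30.1188
Step 3: Vbi = 0.02585 * 30.1188 = 0.779 V

0.779


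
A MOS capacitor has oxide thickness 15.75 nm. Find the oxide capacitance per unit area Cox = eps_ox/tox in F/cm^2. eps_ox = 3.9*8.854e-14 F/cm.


Step 1: eps_ox = 3.9 * 8.854e-14 = 3.45306e-13 F/cm
Step 2: tox in cm = 15.75 nm * 1e-7 = 1.5750e-06 cm
Step 3: Cox = 3.45306e-13 / 1.5750e-06 = 2.19e-07 F/cm^2

2.19e-07


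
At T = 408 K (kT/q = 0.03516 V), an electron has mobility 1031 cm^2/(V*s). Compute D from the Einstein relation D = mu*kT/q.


Step 1: D = mu * (kT/q)
Step 2: D = 1031 * 0.03516
Step 3: D = 36.25 cm^2/s

36.25


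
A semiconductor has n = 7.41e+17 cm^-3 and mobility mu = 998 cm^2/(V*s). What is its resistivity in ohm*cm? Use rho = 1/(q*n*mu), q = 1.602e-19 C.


Step 1: sigma = q * n * mu = 1.602e-19 * 7.41e+17 * 998 = 1.18471e+02 S/cm
Step 2: rho = 1 / sigma = 1 / 1.18471e+02 = 0.008441 ohm*cm

0.008441


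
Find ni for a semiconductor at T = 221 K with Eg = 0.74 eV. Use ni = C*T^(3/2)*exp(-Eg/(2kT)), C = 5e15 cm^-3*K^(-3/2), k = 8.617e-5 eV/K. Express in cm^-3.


Step 1: Compute kT = 8.617e-5 * 221 = 0.01904357 eV
Step 2: Exponent = -Eg/(2kT) = -0.74/(2*0.01904357) = -19.42913
Step 3: T^(3/2) = 221^1.5 = 3285.40
Step 4: ni = 5e15 * 3285.40 * exp(-19.42913) = 5.99e+10 cm^-3

5.99e+10


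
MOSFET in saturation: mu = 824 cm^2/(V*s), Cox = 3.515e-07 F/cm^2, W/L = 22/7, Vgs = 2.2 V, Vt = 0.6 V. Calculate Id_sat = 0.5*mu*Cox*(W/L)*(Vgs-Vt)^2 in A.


Step 1: Overdrive voltage Vov = Vgs - Vt = 2.2 - 0.6 = 1.6 V
Step 2: W/L = 22/7 = 3.14286
Step 3: Id = 0.5 * 824 * 3.515e-07 * 3.14286 * 1.6^2
Step 4: Id = 1.17e-03 A

1.17e-03


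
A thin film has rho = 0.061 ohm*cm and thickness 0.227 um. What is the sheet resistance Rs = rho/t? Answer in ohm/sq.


Step 1: Convert thickness to cm: t = 0.227 um = 2.2700e-05 cm
Step 2: Rs = rho / t = 0.061 / 2.2700e-05
Step 3: Rs = 2687.2 ohm/sq

2687.2


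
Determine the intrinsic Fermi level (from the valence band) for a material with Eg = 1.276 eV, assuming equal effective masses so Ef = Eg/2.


Step 1: For an intrinsic semiconductor, the Fermi level sits at midgap.
Step 2: Ef = Eg / 2 = 1.276 / 2 = 0.638 eV

0.638


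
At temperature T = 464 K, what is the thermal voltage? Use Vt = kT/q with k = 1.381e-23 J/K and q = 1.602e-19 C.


Step 1: kT = 1.381e-23 * 464 = 6.40784e-21 J
Step 2: Vt = kT/q = 6.40784e-21 / 1.602e-19
Step 3: Vt = 0.04 V

0.04


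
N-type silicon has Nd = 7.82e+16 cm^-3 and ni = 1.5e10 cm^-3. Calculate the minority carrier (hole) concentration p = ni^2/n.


Step 1: Since Nd >> ni, n ≈ Nd = 7.82e+16 cm^-3
Step 2: p = ni^2 / n = (1.5e10)^2 / 7.82e+16
Step 3: p = 2.25e20 / 7.82e+16 = 2.88e+03 cm^-3

2.88e+03


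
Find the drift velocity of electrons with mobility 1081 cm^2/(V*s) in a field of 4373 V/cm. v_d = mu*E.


Step 1: v_d = mu * E
Step 2: v_d = 1081 * 4373 = 4727213
Step 3: v_d = 4.73e+06 cm/s

4.73e+06


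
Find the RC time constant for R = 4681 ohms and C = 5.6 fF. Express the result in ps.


Step 1: tau = R * C
Step 2: tau = 4681 * 5.6 fF = 4681 * 5.6e-15 F
Step 3: tau = 2.62136e-11 s = 26.2136 ps

26.2136


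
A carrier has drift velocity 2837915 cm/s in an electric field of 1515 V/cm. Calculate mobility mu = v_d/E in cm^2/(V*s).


Step 1: mu = v_d / E
Step 2: mu = 2837915 / 1515
Step 3: mu = 1873.21 cm^2/(V*s)

1873.21


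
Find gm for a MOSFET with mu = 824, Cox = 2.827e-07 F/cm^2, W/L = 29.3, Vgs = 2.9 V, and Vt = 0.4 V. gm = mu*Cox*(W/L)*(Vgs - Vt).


Step 1: Vov = Vgs - Vt = 2.9 - 0.4 = 2.5 V
Step 2: gm = mu * Cox * (W/L) * Vov
Step 3: gm = 824 * 2.827e-07 * 29.3 * 2.5 = 1.71e-02 S

1.71e-02


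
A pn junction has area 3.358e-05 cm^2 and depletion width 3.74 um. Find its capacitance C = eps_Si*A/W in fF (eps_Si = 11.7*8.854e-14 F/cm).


Step 1: eps_Si = 11.7 * 8.854e-14 = 1.035918e-12 F/cm
Step 2: W in cm = 3.74 * 1e-4 = 3.74e-04 cm
Step 3: C = 1.035918e-12 * 3.358e-05 / 3.74e-04 = 9.301103e-14 F
Step 4: C = 93.01 fF

93.01


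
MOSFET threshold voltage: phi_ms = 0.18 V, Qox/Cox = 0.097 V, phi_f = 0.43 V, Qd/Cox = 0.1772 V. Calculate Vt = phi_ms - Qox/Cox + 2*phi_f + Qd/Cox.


Step 1: Vt = phi_ms - Qox/Cox + 2*phi_f + Qd/Cox
Step 2: Vt = 0.18 - 0.097 + 2*0.43 + 0.1772
Step 3: Vt = 0.18 - 0.097 + 0.86 + 0.1772
Step 4: Vt = 1.1202 V

1.1202


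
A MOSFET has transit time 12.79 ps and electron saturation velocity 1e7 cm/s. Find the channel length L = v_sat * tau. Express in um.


Step 1: tau in seconds = 12.79 ps * 1e-12 = 1.2790e-11 s
Step 2: L = v_sat * tau = 1e7 * 1.2790e-11 = 1.2790e-04 cm
Step 3: L in um = 1.2790e-04 * 1e4 = 1.279 um

1.279
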